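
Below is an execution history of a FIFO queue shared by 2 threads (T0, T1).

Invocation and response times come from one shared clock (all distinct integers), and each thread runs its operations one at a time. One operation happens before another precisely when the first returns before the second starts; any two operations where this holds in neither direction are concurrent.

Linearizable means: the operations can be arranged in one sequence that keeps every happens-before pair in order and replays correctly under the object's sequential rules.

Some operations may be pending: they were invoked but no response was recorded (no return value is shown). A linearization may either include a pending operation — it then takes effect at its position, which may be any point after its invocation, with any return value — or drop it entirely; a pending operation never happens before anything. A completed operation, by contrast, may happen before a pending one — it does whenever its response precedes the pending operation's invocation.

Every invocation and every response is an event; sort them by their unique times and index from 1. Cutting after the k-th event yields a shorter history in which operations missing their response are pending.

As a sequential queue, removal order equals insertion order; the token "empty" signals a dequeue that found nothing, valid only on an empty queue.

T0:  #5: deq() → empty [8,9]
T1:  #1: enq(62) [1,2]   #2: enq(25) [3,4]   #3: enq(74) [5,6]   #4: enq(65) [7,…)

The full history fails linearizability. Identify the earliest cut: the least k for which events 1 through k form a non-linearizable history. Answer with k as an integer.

events 1..8 are linearizable; a witness order is #1, #2, #3:
after step 1 (#1 enq(62)): queue <62>
after step 2 (#2 enq(25)): queue <62,25>
after step 3 (#3 enq(74)): queue <62,25,74>
with event 9 included (#5 responding at time 9), all real-time-consistent orders fail
including or dropping the 1 pending operation (#4) in any combination fails
for example #1, #2, #3, #5 (pending dropped) fails at step 4: #5 deq() → empty is not legal there

9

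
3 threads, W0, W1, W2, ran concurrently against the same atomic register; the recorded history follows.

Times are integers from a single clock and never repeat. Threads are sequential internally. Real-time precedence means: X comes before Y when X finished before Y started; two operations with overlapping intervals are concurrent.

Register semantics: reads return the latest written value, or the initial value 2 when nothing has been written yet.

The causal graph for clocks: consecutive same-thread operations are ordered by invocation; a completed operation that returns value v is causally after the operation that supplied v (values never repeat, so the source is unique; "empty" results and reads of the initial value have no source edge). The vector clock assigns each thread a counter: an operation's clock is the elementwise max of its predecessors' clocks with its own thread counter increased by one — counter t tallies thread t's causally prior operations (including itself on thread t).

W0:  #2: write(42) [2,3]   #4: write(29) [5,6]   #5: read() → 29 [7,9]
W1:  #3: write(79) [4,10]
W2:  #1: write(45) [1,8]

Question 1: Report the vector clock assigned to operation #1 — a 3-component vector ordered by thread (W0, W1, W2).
(0, 0, 1)

root op #1, invoked 1: fresh clock plus W2's own tick → (0, 0, 1)
root op #3, invoked 4: fresh clock plus W1's own tick → (0, 1, 0)
root op #2, invoked 2: fresh clock plus W0's own tick → (1, 0, 0)
#4, invoked 5, takes VC(#2)=(1, 0, 0) under max, adds 1 for W0 → (2, 0, 0)
#5, invoked 7, takes VC(#4)=(2, 0, 0) under max, adds 1 for W0 → (3, 0, 0)
target: VC(#1) = (0, 0, 1)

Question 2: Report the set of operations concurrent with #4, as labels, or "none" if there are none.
#1, #3

overlap test against #4 [5,6]: concurrent iff the interval meets 5..6
#1 [1,8]: concurrent
#2 [2,3]: before
#3 [4,10]: concurrent
#5 [7,9]: after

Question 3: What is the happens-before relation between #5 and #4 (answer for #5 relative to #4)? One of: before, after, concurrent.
after

#5 spans [7,9], #4 spans [5,6]
resp(#4)=6 < inv(#5)=7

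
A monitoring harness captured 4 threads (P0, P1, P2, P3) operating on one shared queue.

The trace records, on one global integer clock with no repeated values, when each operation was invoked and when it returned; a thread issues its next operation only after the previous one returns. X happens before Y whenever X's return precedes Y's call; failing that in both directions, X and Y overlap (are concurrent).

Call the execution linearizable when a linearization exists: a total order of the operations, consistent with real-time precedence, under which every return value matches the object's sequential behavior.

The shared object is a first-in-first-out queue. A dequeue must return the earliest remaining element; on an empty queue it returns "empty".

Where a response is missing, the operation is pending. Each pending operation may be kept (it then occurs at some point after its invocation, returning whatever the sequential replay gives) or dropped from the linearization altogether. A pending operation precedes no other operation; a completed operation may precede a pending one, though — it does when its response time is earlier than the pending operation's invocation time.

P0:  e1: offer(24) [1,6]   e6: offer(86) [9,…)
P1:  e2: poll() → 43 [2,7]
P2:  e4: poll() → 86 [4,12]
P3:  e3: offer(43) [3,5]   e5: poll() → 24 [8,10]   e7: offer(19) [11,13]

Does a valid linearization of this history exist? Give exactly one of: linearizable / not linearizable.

linearizable

one valid linearization: e3, e1, e2, e5, e6, e4, e7
step 1: e3 offer(43) — queue <43>
step 2: e1 offer(24) — queue <43,24>
step 3: e2 poll() → 43 — queue <24>
step 4: e5 poll() → 24 — queue <>
step 5: e6 offer(86) (pending, included) — queue <86>
step 6: e4 poll() → 86 — queue <>
step 7: e7 offer(19) — queue <19>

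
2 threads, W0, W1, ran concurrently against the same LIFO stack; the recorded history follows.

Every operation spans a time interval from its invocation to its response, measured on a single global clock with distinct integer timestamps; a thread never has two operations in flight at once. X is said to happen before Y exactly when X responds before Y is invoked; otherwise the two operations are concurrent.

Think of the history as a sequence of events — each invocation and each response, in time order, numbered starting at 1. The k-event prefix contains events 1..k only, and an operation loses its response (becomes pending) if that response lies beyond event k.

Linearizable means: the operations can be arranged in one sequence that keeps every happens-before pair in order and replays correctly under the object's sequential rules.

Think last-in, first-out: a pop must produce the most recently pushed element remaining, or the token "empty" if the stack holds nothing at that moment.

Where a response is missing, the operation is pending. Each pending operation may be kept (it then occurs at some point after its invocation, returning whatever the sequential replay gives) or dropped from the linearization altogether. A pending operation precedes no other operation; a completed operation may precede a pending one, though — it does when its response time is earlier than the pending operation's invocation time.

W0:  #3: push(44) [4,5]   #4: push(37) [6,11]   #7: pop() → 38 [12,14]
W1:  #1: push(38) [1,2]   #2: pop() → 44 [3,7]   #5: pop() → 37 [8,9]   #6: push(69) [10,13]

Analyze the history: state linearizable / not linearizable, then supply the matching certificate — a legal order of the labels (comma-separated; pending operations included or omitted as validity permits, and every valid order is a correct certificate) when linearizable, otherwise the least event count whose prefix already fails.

linearizable — witness: #1, #3, #2, #4, #5, #7, #6

1. #1 push(38), leaving stack <38>
2. #3 push(44), leaving stack <38,44>
3. #2 pop() → 44, leaving stack <38>
4. #4 push(37), leaving stack <38,37>
5. #5 pop() → 37, leaving stack <38>
6. #7 pop() → 38, leaving stack <>
7. #6 push(69), leaving stack <69>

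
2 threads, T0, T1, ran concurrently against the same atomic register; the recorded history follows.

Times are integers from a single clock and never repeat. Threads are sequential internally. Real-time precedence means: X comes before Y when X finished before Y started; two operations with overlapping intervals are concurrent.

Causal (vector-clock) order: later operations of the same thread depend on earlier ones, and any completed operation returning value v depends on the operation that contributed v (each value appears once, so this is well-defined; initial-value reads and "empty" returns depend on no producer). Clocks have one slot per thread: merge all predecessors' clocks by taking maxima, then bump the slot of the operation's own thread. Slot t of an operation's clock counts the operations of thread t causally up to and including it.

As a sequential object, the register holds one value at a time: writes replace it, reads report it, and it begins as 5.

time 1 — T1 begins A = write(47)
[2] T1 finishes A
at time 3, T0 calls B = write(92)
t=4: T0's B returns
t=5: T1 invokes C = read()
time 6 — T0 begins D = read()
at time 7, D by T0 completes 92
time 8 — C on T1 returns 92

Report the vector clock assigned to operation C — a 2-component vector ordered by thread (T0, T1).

(1, 2)

no predecessors for A (invoked 1): T1 increments from zero → (0, 1)
no predecessors for B (invoked 3): T0 increments from zero → (1, 0)
invoked at 6, D merges VC(B)=(1, 0) and bumps T0's slot → (2, 0)
invoked at 5, C merges VC(A)=(0, 1), VC(B)=(1, 0) and bumps T1's slot → (1, 2)
target: VC(C) = (1, 2)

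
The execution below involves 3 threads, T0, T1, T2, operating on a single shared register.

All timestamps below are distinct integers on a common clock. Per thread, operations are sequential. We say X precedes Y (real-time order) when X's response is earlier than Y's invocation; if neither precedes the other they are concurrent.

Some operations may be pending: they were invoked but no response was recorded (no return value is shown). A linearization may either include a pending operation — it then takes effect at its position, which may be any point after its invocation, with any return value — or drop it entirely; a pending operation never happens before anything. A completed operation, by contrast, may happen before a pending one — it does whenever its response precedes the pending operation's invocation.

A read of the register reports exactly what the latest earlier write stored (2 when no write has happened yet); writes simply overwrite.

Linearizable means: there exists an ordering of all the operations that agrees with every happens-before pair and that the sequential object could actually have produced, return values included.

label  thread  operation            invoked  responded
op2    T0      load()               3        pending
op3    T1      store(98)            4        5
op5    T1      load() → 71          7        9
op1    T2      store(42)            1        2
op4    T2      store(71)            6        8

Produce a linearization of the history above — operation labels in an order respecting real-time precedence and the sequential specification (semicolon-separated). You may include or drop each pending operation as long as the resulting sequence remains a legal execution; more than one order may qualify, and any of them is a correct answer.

op1; op2; op3; op4; op5

step 1: op1 store(42) — value 42
step 2: op2 load() (pending, included) — value 42
step 3: op3 store(98) — value 98
step 4: op4 store(71) — value 71
step 5: op5 load() → 71 — value 71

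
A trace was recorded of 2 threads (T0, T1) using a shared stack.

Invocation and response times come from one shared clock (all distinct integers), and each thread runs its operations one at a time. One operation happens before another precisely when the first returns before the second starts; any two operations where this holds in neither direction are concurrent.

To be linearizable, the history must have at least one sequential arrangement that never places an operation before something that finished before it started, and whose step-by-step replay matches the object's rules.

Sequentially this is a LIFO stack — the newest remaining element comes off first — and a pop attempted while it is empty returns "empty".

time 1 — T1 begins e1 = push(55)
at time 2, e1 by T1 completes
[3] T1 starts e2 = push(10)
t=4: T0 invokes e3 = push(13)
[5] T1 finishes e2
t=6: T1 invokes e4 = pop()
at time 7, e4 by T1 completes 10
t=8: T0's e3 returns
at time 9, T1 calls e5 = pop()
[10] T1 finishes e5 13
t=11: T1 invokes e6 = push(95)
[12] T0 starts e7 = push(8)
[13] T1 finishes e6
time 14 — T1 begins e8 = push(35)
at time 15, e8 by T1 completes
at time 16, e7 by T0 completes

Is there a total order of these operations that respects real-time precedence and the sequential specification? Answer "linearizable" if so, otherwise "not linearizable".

linearizable

a witness: e1, e2, e4, e3, e5, e6, e7, e8
step 1: e1 push(55) — stack <55>
step 2: e2 push(10) — stack <55,10>
step 3: e4 pop() → 10 — stack <55>
step 4: e3 push(13) — stack <55,13>
step 5: e5 pop() → 13 — stack <55>
step 6: e6 push(95) — stack <55,95>
step 7: e7 push(8) — stack <55,95,8>
step 8: e8 push(35) — stack <55,95,8,35>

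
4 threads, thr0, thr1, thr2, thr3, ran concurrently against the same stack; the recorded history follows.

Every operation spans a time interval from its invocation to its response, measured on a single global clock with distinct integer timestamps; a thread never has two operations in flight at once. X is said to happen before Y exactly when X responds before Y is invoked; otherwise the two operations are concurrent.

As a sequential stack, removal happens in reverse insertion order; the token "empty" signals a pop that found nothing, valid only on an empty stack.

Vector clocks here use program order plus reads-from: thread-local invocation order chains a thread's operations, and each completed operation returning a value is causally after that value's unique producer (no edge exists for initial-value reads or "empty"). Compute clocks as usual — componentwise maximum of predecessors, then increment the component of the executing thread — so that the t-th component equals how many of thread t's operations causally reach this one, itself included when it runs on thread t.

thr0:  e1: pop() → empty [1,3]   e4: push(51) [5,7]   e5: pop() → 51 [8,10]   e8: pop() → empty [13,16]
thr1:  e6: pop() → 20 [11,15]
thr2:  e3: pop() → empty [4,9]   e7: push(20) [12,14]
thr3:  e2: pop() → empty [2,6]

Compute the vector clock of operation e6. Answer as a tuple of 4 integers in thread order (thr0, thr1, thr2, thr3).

no predecessors for e2 (invoked 2): thr3 increments from zero → (0, 0, 0, 1)
no predecessors for e3 (invoked 4): thr2 increments from zero → (0, 0, 1, 0)
no predecessors for e1 (invoked 1): thr0 increments from zero → (1, 0, 0, 0)
VC(e7, invoked at 12): max of VC(e3)=(0, 0, 1, 0), then +1 on thread thr2 → (0, 0, 2, 0)
VC(e4, invoked at 5): max of VC(e1)=(1, 0, 0, 0), then +1 on thread thr0 → (2, 0, 0, 0)
VC(e6, invoked at 11): max of VC(e7)=(0, 0, 2, 0), then +1 on thread thr1 → (0, 1, 2, 0)
VC(e5, invoked at 8): max of VC(e4)=(2, 0, 0, 0), then +1 on thread thr0 → (3, 0, 0, 0)
VC(e8, invoked at 13): max of VC(e5)=(3, 0, 0, 0), then +1 on thread thr0 → (4, 0, 0, 0)
target: VC(e6) = (0, 1, 2, 0)

(0, 1, 2, 0)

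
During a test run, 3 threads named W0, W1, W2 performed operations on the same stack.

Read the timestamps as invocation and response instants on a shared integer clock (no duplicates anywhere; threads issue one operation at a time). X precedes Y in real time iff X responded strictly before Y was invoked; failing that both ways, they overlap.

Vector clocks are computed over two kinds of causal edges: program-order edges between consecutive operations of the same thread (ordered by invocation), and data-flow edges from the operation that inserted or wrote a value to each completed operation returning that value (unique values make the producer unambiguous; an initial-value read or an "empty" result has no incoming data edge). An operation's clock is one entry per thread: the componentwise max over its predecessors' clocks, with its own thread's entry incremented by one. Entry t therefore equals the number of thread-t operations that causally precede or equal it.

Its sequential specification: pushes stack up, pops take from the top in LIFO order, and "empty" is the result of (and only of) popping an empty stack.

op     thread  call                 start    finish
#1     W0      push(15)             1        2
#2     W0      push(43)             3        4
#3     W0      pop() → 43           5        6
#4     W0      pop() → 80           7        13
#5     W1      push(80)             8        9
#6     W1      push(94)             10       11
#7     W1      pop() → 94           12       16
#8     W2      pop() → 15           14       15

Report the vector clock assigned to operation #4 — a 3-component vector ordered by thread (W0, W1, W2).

(4, 1, 0)

#5, invoked 8, has no incoming edges; only W1's bump applies → (0, 1, 0)
#1, invoked 1, has no incoming edges; only W0's bump applies → (1, 0, 0)
#6 (invocation 10): componentwise max over VC(#5)=(0, 1, 0), +1 at W1, giving (0, 2, 0)
#8 (invocation 14): componentwise max over VC(#1)=(1, 0, 0), +1 at W2, giving (1, 0, 1)
#2 (invocation 3): componentwise max over VC(#1)=(1, 0, 0), +1 at W0, giving (2, 0, 0)
#7 (invocation 12): componentwise max over VC(#6)=(0, 2, 0), +1 at W1, giving (0, 3, 0)
#3 (invocation 5): componentwise max over VC(#2)=(2, 0, 0), +1 at W0, giving (3, 0, 0)
#4 (invocation 7): componentwise max over VC(#3)=(3, 0, 0), VC(#5)=(0, 1, 0), +1 at W0, giving (4, 1, 0)
target: VC(#4) = (4, 1, 0)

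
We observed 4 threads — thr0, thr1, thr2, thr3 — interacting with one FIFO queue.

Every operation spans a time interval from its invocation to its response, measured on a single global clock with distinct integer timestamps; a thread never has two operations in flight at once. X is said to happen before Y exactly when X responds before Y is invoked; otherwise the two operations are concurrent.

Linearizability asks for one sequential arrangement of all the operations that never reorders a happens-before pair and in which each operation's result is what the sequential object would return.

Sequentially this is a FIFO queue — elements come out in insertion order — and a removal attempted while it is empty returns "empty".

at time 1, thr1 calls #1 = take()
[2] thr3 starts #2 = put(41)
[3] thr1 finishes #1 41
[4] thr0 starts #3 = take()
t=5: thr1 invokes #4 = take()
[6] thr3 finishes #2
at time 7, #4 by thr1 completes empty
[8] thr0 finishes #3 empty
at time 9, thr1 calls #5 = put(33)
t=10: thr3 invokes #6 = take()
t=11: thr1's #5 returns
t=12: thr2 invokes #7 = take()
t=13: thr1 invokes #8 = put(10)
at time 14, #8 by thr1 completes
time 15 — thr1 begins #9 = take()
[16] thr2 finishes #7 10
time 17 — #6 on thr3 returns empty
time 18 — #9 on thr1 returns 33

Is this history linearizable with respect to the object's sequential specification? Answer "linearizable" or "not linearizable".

one valid linearization: #2, #1, #3, #4, #5, #8, #9, #7, #6
1. #2 put(41), leaving queue <41>
2. #1 take() → 41, leaving queue <>
3. #3 take() → empty, leaving queue <>
4. #4 take() → empty, leaving queue <>
5. #5 put(33), leaving queue <33>
6. #8 put(10), leaving queue <33,10>
7. #9 take() → 33, leaving queue <10>
8. #7 take() → 10, leaving queue <>
9. #6 take() → empty, leaving queue <>

linearizable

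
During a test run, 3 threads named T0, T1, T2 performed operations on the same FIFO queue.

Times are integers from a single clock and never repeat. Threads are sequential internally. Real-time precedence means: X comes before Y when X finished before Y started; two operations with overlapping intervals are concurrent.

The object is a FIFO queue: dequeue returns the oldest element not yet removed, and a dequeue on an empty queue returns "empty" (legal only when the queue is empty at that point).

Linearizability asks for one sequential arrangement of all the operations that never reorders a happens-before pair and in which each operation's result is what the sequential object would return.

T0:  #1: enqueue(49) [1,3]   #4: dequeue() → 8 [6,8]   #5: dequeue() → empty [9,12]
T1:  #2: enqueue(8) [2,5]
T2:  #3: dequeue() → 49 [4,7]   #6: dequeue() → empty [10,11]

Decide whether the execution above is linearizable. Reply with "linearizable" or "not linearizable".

linearizable

one valid linearization: #1, #2, #3, #4, #5, #6
after step 1 (#1 enqueue(49)): queue <49>
after step 2 (#2 enqueue(8)): queue <49,8>
after step 3 (#3 dequeue() → 49): queue <8>
after step 4 (#4 dequeue() → 8): queue <>
after step 5 (#5 dequeue() → empty): queue <>
after step 6 (#6 dequeue() → empty): queue <>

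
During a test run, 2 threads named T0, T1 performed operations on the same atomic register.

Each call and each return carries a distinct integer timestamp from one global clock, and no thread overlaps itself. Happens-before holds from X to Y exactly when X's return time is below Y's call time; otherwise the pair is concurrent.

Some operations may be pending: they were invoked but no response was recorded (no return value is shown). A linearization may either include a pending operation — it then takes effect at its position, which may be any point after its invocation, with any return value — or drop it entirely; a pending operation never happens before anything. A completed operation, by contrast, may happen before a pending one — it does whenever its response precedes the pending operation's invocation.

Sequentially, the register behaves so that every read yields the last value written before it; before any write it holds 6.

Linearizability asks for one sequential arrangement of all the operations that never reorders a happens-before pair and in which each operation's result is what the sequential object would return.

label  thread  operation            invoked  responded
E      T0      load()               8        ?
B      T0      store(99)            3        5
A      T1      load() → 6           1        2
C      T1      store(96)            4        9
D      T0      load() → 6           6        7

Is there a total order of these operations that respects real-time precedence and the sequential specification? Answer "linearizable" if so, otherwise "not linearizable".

prefix check: 1..6 passes, 1..7 fails once D's time-7 response joins
one real-time candidate order over the 3 completed operations — the atomic register replay rejects it
every completion of the 1 pending operation (C) was checked; none linearizes
e.g. A, B, D (pending dropped): illegal at step 3, since D load() → 6 cannot apply there

not linearizable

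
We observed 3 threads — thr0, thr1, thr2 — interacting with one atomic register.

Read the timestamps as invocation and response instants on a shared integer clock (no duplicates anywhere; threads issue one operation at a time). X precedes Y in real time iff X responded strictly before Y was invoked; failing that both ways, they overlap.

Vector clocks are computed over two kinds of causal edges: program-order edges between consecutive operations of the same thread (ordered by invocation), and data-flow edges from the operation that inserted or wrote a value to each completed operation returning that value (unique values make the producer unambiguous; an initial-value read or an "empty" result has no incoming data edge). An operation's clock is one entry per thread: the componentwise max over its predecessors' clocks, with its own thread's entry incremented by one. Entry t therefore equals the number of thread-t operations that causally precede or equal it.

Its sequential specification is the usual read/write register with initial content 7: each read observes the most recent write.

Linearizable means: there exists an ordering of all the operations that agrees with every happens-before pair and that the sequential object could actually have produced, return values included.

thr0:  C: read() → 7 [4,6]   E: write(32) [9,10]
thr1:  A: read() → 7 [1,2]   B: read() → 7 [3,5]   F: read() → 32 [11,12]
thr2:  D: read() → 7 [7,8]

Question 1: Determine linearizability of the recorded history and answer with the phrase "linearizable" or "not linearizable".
witness order: A, B, C, D, E, F
1. A read() → 7, leaving value 7
2. B read() → 7, leaving value 7
3. C read() → 7, leaving value 7
4. D read() → 7, leaving value 7
5. E write(32), leaving value 32
6. F read() → 32, leaving value 32

linearizable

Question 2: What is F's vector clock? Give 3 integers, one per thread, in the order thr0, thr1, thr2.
Answer: (2, 3, 0)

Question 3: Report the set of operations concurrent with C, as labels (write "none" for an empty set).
Answer: B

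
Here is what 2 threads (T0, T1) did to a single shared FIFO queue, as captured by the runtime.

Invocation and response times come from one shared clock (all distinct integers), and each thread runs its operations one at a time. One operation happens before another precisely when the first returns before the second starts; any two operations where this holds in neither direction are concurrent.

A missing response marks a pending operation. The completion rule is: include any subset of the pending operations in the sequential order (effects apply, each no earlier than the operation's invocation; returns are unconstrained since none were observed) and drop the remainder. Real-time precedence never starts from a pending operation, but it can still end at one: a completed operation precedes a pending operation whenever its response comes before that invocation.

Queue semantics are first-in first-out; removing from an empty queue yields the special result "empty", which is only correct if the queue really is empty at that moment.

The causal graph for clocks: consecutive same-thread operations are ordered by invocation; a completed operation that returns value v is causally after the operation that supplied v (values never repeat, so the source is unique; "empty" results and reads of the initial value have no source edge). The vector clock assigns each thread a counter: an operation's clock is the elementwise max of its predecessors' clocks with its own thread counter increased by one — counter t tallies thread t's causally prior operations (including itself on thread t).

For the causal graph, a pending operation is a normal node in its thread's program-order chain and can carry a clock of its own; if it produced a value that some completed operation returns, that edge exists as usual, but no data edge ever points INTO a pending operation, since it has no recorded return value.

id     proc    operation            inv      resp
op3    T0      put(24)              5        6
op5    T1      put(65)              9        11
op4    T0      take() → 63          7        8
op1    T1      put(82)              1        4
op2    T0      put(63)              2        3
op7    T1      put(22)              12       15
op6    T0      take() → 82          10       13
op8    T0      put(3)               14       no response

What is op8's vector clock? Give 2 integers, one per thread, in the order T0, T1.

VC(op1, invoked at 1): no causal predecessors; +1 on T1 → (0, 1)
VC(op2, invoked at 2): no causal predecessors; +1 on T0 → (1, 0)
VC(op5, invoked at 9): max of VC(op1)=(0, 1), then +1 on thread T1 → (0, 2)
VC(op3, invoked at 5): max of VC(op2)=(1, 0), then +1 on thread T0 → (2, 0)
VC(op7, invoked at 12): max of VC(op5)=(0, 2), then +1 on thread T1 → (0, 3)
VC(op4, invoked at 7): max of VC(op2)=(1, 0), VC(op3)=(2, 0), then +1 on thread T0 → (3, 0)
VC(op6, invoked at 10): max of VC(op1)=(0, 1), VC(op4)=(3, 0), then +1 on thread T0 → (4, 1)
VC(op8, invoked at 14): max of VC(op6)=(4, 1), then +1 on thread T0 → (5, 1)
target: VC(op8) = (5, 1)

(5, 1)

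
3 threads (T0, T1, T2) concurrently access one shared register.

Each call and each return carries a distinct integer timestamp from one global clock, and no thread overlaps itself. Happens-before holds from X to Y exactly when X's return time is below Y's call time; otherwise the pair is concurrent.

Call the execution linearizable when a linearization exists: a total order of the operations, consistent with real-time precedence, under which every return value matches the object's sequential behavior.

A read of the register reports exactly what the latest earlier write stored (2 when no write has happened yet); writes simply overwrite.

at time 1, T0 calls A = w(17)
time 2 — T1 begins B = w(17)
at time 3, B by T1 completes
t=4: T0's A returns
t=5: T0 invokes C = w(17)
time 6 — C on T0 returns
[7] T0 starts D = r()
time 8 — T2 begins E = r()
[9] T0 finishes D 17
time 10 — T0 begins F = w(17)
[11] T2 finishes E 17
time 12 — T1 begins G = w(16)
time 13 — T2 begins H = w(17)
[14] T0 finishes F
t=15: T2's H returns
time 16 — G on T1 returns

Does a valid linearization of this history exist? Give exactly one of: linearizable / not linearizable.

one valid linearization: A, B, C, D, E, F, G, H
step 1: A w(17) — value 17
step 2: B w(17) — value 17
step 3: C w(17) — value 17
step 4: D r() → 17 — value 17
step 5: E r() → 17 — value 17
step 6: F w(17) — value 17
step 7: G w(16) — value 16
step 8: H w(17) — value 17

linearizable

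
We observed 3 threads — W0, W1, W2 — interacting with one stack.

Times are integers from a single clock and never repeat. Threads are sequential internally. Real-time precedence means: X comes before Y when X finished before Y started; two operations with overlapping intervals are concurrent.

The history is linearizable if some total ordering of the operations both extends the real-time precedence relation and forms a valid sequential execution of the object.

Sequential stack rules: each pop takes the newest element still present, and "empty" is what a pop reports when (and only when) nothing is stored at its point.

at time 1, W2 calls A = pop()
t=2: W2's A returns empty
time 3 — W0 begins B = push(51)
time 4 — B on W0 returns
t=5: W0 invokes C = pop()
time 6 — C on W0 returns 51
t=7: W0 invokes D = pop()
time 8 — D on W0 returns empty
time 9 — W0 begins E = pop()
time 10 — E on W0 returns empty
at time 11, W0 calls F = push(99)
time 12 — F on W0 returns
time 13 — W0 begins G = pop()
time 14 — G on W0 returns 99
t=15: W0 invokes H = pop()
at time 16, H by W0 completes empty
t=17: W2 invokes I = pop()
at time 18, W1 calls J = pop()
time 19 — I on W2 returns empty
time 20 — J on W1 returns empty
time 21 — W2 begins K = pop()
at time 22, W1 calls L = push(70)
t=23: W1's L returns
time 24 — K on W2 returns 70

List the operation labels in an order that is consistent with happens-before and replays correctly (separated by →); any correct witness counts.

A → B → C → D → E → F → G → H → I → J → L → K

1. A pop() → empty, leaving stack <>
2. B push(51), leaving stack <51>
3. C pop() → 51, leaving stack <>
4. D pop() → empty, leaving stack <>
5. E pop() → empty, leaving stack <>
6. F push(99), leaving stack <99>
7. G pop() → 99, leaving stack <>
8. H pop() → empty, leaving stack <>
9. I pop() → empty, leaving stack <>
10. J pop() → empty, leaving stack <>
11. L push(70), leaving stack <70>
12. K pop() → 70, leaving stack <>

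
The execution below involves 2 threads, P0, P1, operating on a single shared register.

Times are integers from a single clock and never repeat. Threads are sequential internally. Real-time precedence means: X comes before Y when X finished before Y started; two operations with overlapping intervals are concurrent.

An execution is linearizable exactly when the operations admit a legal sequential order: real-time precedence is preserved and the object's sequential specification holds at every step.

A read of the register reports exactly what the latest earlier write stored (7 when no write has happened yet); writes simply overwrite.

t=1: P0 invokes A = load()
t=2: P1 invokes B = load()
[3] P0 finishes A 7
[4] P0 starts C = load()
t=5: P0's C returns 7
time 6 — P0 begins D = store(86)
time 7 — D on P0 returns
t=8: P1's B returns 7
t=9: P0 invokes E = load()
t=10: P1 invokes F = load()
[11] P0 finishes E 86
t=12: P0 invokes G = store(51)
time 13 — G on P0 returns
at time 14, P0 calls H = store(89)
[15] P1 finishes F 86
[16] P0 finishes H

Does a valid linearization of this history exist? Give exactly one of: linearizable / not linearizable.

one valid linearization: A, B, C, D, E, F, G, H
1. A load() → 7, leaving value 7
2. B load() → 7, leaving value 7
3. C load() → 7, leaving value 7
4. D store(86), leaving value 86
5. E load() → 86, leaving value 86
6. F load() → 86, leaving value 86
7. G store(51), leaving value 51
8. H store(89), leaving value 89

linearizable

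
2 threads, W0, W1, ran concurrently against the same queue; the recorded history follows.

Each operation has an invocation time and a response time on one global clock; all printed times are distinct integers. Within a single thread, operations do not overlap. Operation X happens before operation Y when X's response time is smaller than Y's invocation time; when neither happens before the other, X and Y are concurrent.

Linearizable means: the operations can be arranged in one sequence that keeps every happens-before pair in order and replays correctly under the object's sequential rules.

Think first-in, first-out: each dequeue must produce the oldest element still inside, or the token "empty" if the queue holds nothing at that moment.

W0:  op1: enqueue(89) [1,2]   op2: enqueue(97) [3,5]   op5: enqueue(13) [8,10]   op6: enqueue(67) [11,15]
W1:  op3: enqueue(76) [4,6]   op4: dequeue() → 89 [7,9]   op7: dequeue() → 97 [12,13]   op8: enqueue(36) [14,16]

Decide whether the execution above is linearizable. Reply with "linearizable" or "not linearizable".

a witness: op1, op2, op3, op4, op5, op6, op7, op8
1. op1 enqueue(89), leaving queue <89>
2. op2 enqueue(97), leaving queue <89,97>
3. op3 enqueue(76), leaving queue <89,97,76>
4. op4 dequeue() → 89, leaving queue <97,76>
5. op5 enqueue(13), leaving queue <97,76,13>
6. op6 enqueue(67), leaving queue <97,76,13,67>
7. op7 dequeue() → 97, leaving queue <76,13,67>
8. op8 enqueue(36), leaving queue <76,13,67,36>

linearizable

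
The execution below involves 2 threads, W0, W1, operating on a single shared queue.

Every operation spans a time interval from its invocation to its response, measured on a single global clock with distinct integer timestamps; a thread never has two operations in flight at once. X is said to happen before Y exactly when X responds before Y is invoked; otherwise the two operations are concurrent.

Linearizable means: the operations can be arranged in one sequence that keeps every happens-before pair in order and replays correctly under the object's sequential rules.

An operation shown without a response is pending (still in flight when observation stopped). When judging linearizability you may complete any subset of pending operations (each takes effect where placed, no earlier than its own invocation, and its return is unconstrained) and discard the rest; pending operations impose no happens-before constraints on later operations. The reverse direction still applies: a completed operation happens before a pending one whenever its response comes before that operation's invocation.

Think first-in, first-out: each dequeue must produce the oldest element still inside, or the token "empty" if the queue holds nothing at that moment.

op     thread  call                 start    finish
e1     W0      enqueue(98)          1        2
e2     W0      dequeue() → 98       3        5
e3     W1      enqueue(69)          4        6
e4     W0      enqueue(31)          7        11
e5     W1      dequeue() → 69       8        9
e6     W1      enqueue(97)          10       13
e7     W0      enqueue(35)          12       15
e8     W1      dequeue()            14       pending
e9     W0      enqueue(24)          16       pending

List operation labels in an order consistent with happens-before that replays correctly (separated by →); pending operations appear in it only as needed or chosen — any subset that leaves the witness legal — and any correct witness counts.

e1 → e2 → e3 → e4 → e5 → e6 → e7

1. e1 enqueue(98), leaving queue <98>
2. e2 dequeue() → 98, leaving queue <>
3. e3 enqueue(69), leaving queue <69>
4. e4 enqueue(31), leaving queue <69,31>
5. e5 dequeue() → 69, leaving queue <31>
6. e6 enqueue(97), leaving queue <31,97>
7. e7 enqueue(35), leaving queue <31,97,35>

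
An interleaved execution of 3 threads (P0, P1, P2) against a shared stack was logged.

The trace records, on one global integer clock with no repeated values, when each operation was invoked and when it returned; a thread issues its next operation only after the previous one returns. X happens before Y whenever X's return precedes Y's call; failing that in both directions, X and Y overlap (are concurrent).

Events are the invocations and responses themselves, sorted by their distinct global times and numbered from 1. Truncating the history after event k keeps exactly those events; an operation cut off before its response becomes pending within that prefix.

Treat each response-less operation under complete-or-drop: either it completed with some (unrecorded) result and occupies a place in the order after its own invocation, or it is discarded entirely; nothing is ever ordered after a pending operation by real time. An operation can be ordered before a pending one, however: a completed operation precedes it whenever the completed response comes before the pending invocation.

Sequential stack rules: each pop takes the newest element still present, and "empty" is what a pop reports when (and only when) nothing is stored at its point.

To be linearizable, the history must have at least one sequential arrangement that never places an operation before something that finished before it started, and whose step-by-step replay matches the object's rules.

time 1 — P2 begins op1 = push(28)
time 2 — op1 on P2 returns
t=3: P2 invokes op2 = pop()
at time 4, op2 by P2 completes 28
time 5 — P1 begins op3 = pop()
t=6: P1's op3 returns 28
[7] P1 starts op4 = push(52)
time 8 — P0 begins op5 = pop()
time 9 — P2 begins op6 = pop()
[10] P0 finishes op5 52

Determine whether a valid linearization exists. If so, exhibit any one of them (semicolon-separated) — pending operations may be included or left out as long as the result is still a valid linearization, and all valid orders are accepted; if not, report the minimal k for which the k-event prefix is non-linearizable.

through event 5 a valid linearization exists; event 6 (op3 responding at time 6) ends that
a single order respects real time; the 3 completed stack operations fail replay along it
for example op1, op2, op3 fails at step 3: op3 pop() → 28 is not legal there

not linearizable — minimal violating prefix: 6 events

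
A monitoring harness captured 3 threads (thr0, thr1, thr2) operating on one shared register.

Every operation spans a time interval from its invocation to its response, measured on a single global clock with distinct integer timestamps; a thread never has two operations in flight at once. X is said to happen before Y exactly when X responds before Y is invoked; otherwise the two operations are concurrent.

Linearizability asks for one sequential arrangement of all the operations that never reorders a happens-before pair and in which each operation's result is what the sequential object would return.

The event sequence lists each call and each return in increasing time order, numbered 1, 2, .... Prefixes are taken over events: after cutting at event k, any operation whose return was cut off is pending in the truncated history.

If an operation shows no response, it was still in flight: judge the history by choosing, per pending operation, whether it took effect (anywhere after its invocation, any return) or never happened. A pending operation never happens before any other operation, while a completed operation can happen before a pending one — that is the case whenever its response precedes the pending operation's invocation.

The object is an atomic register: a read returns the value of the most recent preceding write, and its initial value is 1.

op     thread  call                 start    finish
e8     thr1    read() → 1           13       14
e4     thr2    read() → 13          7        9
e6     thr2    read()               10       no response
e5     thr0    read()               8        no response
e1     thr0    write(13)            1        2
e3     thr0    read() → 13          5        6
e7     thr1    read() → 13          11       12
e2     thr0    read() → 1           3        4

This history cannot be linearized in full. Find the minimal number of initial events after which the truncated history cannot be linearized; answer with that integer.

events 1..3 are still linearizable — one witness is e1:
step 1: e1 write(13) — value 13
adding event 4 (e2 responds at 4) leaves no legal real-time order
one such order, e1, e2, breaks at step 2 where e2 read() → 1 is illegal

4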